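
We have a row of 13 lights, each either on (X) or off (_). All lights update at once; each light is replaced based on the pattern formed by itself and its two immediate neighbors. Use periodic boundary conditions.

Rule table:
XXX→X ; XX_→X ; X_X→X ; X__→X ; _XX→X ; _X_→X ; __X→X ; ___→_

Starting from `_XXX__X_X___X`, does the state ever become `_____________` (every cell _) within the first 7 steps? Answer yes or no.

no

XXXXXXXXXX_XX
XXXXXXXXXXXXX
XXXXXXXXXXXXX  (fixed point — unchanged through step 7)
step 7 is XXXXXXXXXXXXX, still not uniform _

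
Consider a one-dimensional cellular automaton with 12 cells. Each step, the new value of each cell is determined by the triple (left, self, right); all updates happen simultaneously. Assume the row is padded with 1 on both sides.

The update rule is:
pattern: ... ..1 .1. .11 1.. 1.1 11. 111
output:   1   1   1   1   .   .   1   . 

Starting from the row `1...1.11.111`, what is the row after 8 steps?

1.111.11.1..
1.1.1.11.1.1
1.1.1.11.1.1  (fixed point — unchanged through step 8)

1.1.1.11.1.1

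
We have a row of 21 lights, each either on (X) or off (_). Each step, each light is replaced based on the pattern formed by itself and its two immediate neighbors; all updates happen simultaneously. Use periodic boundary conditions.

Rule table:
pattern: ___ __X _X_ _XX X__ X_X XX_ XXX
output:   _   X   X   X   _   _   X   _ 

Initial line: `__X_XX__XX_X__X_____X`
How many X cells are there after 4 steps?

_XX_XX_XXX_X_XX____XX
_XX_XX_X_X_X_XX___XXX
_XX_XX_X_X_X_XX__XX_X
_XX_XX_X_X_X_XX_XXX_X
count of X: 13

13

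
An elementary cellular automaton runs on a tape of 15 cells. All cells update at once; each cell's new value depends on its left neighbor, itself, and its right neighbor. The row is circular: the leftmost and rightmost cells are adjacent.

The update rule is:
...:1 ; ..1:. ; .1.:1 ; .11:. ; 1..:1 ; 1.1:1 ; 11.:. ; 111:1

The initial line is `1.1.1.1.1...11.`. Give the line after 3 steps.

.11111111.1..1.

step 1: 11111111111...1
step 2: 1111111111.11..
step 3: .11111111.1..1.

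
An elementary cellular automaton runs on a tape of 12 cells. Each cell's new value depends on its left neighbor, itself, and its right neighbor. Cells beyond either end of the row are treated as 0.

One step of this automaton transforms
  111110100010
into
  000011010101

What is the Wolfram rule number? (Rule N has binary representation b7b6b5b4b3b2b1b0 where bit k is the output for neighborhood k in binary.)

114

position 1: 111 → 0  (bit 7 = 0)
position 4: 110 → 1  (bit 6 = 1)
position 5: 101 → 1  (bit 5 = 1)
position 7: 100 → 1  (bit 4 = 1)
position 0: 011 → 0  (bit 3 = 0)
position 6: 010 → 0  (bit 2 = 0)
position 9: 001 → 1  (bit 1 = 1)
position 8: 000 → 0  (bit 0 = 0)
bits b7..b0 = 01110010 = 114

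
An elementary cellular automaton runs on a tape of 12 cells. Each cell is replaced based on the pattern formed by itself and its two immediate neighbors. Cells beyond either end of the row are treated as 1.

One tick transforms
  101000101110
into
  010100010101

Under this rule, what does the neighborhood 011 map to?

At position 8 the neighborhood is 011; the next row has 0 there.

0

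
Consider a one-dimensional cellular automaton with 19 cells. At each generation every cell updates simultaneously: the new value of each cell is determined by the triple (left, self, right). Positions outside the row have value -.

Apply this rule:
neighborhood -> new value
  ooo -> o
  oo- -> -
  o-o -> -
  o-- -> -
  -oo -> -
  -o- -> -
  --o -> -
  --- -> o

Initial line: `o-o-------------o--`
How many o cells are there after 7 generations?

----ooooooooooo---o
ooo--ooooooooo--o--
-o----ooooooo-----o
---oo--ooooo--ooo--
oo------ooo----o--o
---oooo--o--oo-----
oo--oo---------oooo
count of o: 8

8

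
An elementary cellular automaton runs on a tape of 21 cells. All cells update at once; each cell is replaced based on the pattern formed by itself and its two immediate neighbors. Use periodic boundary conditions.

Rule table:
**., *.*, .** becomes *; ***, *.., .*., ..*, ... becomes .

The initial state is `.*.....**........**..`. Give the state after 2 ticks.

tick 1: .......**........**..
tick 2: .......**........**..

.......**........**..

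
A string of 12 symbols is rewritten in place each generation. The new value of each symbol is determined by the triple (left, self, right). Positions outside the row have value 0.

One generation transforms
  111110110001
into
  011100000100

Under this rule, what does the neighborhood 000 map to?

At position 9 the neighborhood is 000; the next row has 1 there.

1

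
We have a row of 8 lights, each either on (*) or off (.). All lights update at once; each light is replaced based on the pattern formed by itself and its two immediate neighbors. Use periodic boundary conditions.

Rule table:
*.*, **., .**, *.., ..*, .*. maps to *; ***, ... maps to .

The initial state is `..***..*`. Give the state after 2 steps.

..***...

***.****
..***...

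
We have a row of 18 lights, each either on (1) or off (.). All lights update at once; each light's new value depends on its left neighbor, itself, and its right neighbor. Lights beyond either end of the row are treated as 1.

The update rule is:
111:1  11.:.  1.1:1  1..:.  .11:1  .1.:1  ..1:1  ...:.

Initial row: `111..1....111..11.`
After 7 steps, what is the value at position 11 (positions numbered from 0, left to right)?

1

11..11...111..11.1
1..11...111..11.11
..11...111..11.111
.11...111..11.1111
11...111..11.11111
1...111..11.111111
...111..11.1111111
position 11 holds 1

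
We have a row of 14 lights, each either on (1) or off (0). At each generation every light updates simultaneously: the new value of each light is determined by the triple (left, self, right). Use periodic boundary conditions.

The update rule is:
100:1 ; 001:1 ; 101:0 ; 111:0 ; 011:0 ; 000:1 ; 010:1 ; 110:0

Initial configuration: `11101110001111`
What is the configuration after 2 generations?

00000001110000
11111110001111

11111110001111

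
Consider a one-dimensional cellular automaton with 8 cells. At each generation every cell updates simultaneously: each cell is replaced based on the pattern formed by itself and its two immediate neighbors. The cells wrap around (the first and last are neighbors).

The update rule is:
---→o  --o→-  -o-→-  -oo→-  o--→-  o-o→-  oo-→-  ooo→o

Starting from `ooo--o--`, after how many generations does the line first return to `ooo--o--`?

6

-o------
---ooooo
-o--ooo-
-----o--
oooo---o
ooo--o--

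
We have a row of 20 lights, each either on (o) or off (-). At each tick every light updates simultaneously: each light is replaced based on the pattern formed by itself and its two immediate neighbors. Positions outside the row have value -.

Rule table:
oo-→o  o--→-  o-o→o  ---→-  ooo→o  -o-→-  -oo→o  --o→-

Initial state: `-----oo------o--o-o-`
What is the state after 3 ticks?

tick 1: -----oo----------o--
tick 2: -----oo-------------
tick 3: -----oo-------------

-----oo-------------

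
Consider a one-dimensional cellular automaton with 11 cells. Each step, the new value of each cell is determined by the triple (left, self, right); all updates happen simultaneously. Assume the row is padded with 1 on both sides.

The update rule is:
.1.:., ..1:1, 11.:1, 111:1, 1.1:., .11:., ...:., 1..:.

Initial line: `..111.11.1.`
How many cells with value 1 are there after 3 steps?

.1.11..1...
....1.1...1
...1.....1.
count of 1: 2

2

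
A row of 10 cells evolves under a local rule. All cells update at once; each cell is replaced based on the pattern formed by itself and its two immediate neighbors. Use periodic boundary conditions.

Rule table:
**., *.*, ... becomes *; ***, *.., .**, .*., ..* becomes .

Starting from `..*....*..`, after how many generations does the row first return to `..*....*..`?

15

*...**...*
*.*..*.*..
.*....*...
...**...**
.*..*.*..*
*....*....
..**...**.
*..*.*..*.
....*....*
.**...**..
..*.*..*.*
...*....*.
**...**...
.*.*..*.*.
..*....*..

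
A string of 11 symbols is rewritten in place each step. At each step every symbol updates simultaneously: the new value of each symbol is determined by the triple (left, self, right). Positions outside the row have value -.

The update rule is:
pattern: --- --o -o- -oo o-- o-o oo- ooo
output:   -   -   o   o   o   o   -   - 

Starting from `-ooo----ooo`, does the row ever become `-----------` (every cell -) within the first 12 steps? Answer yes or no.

no

-o--o---o--
-oo-oo--oo-
-o-oo-o-o-o
-ooo-oooooo
-o--oo-----
-oo-o-o----
-o-ooooo---
-ooo----o--
-o--o---oo-
-oo-oo--o-o
-o-oo-o-ooo
-ooo-oooo--
step 12 is -ooo-oooo--, still not uniform -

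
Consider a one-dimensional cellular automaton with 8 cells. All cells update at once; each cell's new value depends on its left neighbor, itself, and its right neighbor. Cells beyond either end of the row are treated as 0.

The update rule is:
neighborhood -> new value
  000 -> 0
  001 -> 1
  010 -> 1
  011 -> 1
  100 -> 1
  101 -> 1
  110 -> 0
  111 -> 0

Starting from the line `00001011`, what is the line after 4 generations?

generation 1: 00011110
generation 2: 00110001
generation 3: 01101011
generation 4: 11011110

11011110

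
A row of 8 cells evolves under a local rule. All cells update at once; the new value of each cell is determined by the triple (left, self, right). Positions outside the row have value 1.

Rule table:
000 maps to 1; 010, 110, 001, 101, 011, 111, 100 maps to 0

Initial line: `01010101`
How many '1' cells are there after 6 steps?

6

step 1: 00000000
step 2: 01111110
step 3: 00000000  (repeats step 1; period 2)
step 6: 01111110
count of 1: 6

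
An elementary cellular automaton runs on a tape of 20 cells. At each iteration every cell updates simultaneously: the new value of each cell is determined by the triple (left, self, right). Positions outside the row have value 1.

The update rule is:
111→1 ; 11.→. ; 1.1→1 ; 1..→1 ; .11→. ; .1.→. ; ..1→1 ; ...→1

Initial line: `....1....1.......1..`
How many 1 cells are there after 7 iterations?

9

iteration 1: 1111.1111.1111111.11
iteration 2: 111.1.11.1.11111.1.1
iteration 3: 11.1.1..1.1.111.1.1.
iteration 4: 1.1.1.11.1.1.1.1.1.1
iteration 5: .1.1.1..1.1.1.1.1.1.
iteration 6: 1.1.1.11.1.1.1.1.1.1  (repeats iteration 4; period 2)
iteration 7: .1.1.1..1.1.1.1.1.1.
count of 1: 9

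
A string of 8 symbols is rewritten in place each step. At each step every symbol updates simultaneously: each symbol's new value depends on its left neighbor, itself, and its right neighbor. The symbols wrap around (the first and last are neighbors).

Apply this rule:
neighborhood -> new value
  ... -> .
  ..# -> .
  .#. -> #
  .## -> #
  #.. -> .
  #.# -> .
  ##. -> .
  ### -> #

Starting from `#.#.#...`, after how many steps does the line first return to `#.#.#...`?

#.#.#...

1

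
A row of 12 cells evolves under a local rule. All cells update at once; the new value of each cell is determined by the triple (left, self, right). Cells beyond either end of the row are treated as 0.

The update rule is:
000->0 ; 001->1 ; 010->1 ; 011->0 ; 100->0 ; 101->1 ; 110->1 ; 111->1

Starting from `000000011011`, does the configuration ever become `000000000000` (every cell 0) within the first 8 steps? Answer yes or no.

no

step 1: 000000101101
step 2: 000001110111
step 3: 000010111011
step 4: 000111011101
step 5: 001011101111
step 6: 011101110111
step 7: 101110111011
step 8: 110111011101
step 8 is 110111011101, still not uniform 0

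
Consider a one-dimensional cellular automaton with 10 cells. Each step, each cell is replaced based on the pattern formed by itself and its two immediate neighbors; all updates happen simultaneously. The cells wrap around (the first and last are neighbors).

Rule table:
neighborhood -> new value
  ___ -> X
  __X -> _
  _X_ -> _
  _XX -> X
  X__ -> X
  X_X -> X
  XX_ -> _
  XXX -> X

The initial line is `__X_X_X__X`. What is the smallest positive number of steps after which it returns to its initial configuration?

step 1: X__X_X_X__
step 2: _X__X_X_X_
step 3: __X__X_X_X
step 4: X__X__X_X_
step 5: _X__X__X_X
step 6: X_X__X__X_
step 7: _X_X__X__X
step 8: X_X_X__X__
step 9: _X_X_X__X_
step 10: __X_X_X__X

10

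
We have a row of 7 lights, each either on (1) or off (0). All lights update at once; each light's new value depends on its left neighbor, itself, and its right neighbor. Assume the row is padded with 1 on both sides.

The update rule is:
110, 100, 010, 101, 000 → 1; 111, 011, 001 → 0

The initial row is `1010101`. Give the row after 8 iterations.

1111110
0000011
1111000
0001110
1100011
0111000
1001110
1100011

1100011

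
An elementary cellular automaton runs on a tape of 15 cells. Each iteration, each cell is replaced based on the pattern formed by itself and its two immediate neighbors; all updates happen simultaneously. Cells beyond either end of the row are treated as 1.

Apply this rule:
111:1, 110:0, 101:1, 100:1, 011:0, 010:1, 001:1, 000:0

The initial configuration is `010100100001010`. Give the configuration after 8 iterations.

iteration 1: 111111110011111
iteration 2: 111111101101111
iteration 3: 111111010010111
iteration 4: 111110111111011
iteration 5: 111101011110101
iteration 6: 111011101101110
iteration 7: 110101010010101
iteration 8: 101111111111110

101111111111110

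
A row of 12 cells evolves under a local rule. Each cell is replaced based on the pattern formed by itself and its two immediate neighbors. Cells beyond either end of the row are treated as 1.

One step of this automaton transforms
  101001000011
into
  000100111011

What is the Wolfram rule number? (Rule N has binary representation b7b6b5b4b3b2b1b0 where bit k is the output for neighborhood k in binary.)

position 11: 111 → 1  (bit 7 = 1)
position 0: 110 → 0  (bit 6 = 0)
position 1: 101 → 0  (bit 5 = 0)
position 3: 100 → 1  (bit 4 = 1)
position 10: 011 → 1  (bit 3 = 1)
position 2: 010 → 0  (bit 2 = 0)
position 4: 001 → 0  (bit 1 = 0)
position 7: 000 → 1  (bit 0 = 1)
bits b7..b0 = 10011001 = 153

153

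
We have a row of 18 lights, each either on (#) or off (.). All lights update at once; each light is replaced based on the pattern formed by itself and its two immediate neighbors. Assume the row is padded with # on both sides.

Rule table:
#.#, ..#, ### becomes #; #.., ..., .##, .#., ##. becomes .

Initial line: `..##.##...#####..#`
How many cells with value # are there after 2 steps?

.#..#....#.###..#.
#..#....#.#.#..#.#
count of #: 7

7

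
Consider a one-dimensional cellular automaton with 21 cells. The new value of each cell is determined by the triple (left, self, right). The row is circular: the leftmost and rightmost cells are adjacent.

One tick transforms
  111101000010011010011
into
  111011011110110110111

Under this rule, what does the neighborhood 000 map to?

1

At position 7 the neighborhood is 000; the next row has 1 there.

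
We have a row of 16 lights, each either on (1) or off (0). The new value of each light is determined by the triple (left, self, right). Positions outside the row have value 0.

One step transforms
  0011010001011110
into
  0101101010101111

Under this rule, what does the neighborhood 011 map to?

At position 2 the neighborhood is 011; the next row has 0 there.

0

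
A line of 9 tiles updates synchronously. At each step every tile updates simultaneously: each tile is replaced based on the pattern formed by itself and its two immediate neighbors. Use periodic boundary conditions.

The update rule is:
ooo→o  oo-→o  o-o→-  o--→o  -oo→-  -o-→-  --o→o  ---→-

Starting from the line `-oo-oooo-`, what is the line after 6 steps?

-oooo--oo

step 1: o-o--oooo
step 2: o--oo-ooo
step 3: ooo-o--oo
step 4: ooo--oo-o
step 5: ooooo-o--
step 6: -oooo--oo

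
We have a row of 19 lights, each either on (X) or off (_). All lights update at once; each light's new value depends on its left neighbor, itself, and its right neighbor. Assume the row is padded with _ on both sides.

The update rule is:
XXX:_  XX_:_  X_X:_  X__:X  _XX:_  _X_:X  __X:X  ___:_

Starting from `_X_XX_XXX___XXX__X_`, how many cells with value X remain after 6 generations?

generation 1: XX_______X_X___XXXX
generation 2: __X_____XX_XX_X____
generation 3: _XXX___X______XX___
generation 4: X___X_XXX____X__X__
generation 5: XX_XX____X__XXXXXX_
generation 6: _____X__XXXX______X
count of X: 6

6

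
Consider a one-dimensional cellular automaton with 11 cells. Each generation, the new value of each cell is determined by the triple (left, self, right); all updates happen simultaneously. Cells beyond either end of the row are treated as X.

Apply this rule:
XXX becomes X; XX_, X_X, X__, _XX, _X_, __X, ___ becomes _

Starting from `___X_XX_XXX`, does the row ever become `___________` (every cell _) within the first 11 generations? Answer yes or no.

yes

_________XX
__________X
___________
all cells are _ at generation 3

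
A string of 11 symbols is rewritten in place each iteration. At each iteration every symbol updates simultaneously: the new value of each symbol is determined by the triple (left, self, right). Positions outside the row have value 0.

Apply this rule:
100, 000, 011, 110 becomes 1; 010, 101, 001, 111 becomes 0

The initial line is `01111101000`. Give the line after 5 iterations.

iteration 1: 01000100111
iteration 2: 00110010101
iteration 3: 10111000000
iteration 4: 00101111111
iteration 5: 10001000001

10001000001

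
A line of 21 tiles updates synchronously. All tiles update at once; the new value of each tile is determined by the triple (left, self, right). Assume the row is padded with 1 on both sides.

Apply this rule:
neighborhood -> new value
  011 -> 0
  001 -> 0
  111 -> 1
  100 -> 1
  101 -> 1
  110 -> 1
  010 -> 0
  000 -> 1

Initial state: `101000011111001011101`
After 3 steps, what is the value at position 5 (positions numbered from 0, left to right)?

1

step 1: 110111001111100101110
step 2: 111011100111110010111
step 3: 111101110011111001011
position 5 holds 1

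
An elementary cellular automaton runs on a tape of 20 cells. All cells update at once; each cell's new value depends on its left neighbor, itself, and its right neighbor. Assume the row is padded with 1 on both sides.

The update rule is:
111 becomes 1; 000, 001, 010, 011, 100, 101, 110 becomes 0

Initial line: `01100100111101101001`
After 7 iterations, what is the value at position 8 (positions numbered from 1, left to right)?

iteration 1: 00000000011000000000
iteration 2: 00000000000000000000
iteration 3: 00000000000000000000  (fixed point — unchanged through iteration 7)
position 8 holds 0

0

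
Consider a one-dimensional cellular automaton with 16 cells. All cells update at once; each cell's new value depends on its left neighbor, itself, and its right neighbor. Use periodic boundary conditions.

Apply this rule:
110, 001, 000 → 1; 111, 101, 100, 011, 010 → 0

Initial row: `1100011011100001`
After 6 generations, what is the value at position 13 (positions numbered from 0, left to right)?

0101101000101110
1000100011000010
0011001101011100
1101010100000101
0100000001111000
1001111110001011
position 13 holds 0

0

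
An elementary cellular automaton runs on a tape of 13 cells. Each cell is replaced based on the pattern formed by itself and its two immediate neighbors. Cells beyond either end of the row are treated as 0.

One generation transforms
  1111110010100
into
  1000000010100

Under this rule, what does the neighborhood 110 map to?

0

At position 5 the neighborhood is 110; the next row has 0 there.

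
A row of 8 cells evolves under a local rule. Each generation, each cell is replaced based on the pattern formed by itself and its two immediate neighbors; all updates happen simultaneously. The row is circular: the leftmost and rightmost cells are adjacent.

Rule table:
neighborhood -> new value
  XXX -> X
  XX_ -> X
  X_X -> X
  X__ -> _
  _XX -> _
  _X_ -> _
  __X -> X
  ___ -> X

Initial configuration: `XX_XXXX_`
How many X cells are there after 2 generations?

_XX_XXXX
X_XX_XXX
count of X: 6

6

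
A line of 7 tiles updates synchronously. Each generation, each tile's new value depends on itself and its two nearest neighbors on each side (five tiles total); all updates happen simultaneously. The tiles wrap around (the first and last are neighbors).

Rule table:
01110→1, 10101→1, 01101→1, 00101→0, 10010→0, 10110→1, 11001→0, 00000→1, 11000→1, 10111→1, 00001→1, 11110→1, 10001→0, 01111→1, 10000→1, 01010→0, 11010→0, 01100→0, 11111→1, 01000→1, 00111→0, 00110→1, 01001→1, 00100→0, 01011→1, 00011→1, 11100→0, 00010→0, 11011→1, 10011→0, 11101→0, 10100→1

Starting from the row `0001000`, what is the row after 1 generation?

1100111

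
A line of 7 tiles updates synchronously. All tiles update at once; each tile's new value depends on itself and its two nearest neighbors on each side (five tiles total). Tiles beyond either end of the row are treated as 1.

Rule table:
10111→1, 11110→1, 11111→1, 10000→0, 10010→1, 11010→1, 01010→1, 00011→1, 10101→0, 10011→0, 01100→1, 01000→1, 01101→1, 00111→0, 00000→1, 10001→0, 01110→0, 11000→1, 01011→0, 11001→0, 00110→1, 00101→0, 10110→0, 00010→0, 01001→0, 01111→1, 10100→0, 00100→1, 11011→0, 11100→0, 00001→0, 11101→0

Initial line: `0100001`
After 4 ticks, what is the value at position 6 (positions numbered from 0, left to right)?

tick 1: 1010010
tick 2: 0100100
tick 3: 1001100
tick 4: 0001100
position 6 holds 0

0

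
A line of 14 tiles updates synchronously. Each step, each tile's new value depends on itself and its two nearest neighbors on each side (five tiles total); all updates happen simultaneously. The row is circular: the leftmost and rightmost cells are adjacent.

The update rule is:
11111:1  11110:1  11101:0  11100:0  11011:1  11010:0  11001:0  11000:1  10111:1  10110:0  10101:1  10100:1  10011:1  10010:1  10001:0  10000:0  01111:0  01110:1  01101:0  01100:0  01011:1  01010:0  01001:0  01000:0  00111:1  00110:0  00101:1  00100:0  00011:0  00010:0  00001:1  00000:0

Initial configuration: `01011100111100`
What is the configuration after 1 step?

01111001101010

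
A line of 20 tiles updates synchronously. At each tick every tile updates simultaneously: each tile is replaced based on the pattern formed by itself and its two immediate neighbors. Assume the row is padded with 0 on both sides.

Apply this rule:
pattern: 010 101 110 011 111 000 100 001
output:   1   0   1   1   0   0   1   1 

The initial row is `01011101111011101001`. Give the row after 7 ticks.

11010101001010101111

11010101001010101111
11010101111010101001
11010101001010101111  (repeats tick 1; period 2)
tick 7: 11010101001010101111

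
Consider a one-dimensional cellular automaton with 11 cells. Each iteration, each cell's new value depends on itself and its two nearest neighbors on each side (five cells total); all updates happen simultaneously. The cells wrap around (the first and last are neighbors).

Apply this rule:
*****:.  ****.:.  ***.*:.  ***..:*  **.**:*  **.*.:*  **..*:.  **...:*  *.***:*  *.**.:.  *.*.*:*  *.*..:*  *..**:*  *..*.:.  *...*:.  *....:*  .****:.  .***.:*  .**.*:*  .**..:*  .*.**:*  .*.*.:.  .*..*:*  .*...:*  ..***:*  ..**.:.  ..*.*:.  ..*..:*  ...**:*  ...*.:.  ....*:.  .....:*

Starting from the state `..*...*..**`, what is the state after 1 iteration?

..**..***.*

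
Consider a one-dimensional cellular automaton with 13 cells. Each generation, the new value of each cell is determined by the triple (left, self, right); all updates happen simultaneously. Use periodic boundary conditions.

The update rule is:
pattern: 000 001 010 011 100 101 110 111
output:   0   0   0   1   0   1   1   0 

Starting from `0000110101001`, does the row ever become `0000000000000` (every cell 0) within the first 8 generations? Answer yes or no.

yes

generation 1: 0000111010000
generation 2: 0000101100000
generation 3: 0000011100000
generation 4: 0000010100000
generation 5: 0000001000000
generation 6: 0000000000000
all cells are 0 at generation 6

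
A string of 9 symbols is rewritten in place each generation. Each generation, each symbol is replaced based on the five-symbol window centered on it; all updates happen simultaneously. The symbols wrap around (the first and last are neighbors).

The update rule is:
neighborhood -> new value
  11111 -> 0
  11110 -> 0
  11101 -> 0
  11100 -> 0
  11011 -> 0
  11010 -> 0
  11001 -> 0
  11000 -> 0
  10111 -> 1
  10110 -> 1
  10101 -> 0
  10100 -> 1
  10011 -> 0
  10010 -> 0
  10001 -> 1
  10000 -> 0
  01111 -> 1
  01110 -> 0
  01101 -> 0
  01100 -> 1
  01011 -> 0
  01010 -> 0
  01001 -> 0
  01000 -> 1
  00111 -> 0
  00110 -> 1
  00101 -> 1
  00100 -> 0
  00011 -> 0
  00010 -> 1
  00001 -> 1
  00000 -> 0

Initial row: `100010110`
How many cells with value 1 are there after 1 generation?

6

111110100
count of 1: 6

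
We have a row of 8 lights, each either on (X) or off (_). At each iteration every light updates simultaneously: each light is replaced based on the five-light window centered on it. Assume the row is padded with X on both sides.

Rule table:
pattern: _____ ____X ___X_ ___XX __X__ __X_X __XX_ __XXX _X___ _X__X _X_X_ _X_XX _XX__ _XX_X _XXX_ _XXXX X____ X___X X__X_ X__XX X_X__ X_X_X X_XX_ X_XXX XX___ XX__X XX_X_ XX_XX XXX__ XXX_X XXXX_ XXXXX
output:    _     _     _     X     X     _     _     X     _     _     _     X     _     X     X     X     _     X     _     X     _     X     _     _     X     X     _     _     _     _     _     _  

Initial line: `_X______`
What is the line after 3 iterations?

_X___XXX

iteration 1: _______X
iteration 2: X_____XX
iteration 3: _X___XXX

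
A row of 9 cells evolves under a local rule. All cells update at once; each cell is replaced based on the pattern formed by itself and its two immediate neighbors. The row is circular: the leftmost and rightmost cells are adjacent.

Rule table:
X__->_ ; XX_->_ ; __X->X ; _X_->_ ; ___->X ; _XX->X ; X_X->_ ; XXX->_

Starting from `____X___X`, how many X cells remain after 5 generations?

_XXX__XX_
XX___XX__
X__XXX__X
__XX___XX
_XX__XXX_
count of X: 5

5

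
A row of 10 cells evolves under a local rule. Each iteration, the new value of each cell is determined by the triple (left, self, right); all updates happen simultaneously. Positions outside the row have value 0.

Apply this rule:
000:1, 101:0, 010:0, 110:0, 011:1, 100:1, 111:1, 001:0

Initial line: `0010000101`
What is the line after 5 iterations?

1001110000
0101101111
0001001110
1100101101
1010001000

1010001000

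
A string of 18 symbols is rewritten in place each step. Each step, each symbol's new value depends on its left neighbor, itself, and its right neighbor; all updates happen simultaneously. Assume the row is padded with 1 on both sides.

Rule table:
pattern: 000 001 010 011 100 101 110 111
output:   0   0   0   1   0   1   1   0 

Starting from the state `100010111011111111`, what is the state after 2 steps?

step 1: 100001101110000000
step 2: 100001111010000000

100001111010000000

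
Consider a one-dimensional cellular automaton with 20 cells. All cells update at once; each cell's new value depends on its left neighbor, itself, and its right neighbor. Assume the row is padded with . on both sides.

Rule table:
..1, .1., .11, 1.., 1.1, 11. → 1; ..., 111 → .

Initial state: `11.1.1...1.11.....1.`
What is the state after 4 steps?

111.111111111......1

1111111.111111...111
1.....111....11.11.1
11...11.11..11111111
111.111111111......1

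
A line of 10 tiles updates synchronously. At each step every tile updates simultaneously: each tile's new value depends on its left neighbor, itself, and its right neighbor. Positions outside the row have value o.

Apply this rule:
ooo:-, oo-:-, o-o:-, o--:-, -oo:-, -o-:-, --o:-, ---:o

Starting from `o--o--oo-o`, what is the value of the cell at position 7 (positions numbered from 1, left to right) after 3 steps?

-

----------
-oooooooo-
----------
position 7 holds -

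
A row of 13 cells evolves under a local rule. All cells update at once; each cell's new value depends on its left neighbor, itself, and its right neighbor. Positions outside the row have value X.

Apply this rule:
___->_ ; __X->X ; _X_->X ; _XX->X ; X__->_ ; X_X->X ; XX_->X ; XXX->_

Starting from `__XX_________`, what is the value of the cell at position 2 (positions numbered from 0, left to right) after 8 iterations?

_

_XXX________X
XX_X_______XX
_XXX______XX_
XX_X_____XXXX
_XXX____XX___
XX_X___XXX__X
_XXX__XX_X_XX
XX_X_XXXXXXX_
position 2 holds _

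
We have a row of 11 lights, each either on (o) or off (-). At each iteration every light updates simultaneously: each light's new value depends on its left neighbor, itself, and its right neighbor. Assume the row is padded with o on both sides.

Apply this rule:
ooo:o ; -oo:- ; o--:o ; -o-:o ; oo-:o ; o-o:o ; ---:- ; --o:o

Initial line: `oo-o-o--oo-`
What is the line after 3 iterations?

oooooooooo-

iteration 1: oooooooo-oo
iteration 2: ooooooooo-o
iteration 3: oooooooooo-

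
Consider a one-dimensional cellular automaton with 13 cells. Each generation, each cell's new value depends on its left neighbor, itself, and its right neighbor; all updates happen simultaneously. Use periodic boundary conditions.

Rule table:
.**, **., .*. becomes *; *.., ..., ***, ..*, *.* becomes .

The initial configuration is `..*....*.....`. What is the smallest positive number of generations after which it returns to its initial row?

1

..*....*.....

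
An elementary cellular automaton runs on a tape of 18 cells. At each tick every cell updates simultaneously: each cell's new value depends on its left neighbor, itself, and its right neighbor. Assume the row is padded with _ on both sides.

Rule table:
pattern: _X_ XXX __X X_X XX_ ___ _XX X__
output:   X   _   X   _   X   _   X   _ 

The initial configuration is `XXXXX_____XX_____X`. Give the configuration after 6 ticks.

X_X_X_XX_X_X_X_X_X

X___X____XXX____XX
X__XX___XX_X___XXX
X_XXX__XXX_X__XX_X
X_X_X_XX_X_X_XXX_X
X_X_X_XX_X_X_X_X_X
X_X_X_XX_X_X_X_X_X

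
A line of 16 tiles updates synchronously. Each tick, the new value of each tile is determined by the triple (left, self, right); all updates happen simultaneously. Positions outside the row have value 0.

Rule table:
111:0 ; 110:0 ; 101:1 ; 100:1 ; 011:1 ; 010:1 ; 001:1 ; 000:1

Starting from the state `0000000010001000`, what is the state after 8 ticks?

1000000000000000

tick 1: 1111111111111111
tick 2: 1000000000000000
tick 3: 1111111111111111  (repeats tick 1; period 2)
tick 8: 1000000000000000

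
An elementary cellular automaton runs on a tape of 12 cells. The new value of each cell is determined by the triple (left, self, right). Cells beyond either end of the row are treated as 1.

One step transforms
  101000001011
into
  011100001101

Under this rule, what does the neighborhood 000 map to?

0

At position 4 the neighborhood is 000; the next row has 0 there.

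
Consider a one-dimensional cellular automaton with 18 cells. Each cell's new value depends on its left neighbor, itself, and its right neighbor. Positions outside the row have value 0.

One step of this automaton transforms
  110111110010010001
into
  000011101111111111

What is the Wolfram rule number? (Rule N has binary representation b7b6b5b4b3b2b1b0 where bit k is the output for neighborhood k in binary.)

151

position 4: 111 → 1  (bit 7 = 1)
position 1: 110 → 0  (bit 6 = 0)
position 2: 101 → 0  (bit 5 = 0)
position 8: 100 → 1  (bit 4 = 1)
position 0: 011 → 0  (bit 3 = 0)
position 10: 010 → 1  (bit 2 = 1)
position 9: 001 → 1  (bit 1 = 1)
position 15: 000 → 1  (bit 0 = 1)
bits b7..b0 = 10010111 = 151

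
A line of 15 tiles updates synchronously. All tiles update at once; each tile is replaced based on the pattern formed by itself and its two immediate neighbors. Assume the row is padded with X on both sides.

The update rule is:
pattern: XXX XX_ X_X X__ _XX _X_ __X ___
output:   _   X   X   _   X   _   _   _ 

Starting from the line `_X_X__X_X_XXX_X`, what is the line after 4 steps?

step 1: X_X____X_XX_XXX
step 2: XX______XXXXX__
step 3: _X______X___X__
step 4: X______________

X______________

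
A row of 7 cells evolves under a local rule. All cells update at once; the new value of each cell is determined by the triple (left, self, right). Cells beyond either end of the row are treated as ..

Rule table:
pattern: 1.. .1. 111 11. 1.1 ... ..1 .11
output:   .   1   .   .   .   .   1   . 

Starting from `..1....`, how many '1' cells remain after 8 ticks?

.11....
1......
1......  (fixed point — unchanged through tick 8)
count of 1: 1

1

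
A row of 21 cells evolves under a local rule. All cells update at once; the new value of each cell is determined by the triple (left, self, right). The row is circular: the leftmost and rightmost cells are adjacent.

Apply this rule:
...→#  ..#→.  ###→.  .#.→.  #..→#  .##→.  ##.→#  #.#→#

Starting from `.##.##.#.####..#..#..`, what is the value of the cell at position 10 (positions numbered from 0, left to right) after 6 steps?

#

..##.##.#...##..#..##
#..##.##.##..##..#..#
##..##.##.##..##..#..
.##..##.##.##..##..#.
..##..##.##.##..##..#
#..##..##.##.##..##..
position 10 holds #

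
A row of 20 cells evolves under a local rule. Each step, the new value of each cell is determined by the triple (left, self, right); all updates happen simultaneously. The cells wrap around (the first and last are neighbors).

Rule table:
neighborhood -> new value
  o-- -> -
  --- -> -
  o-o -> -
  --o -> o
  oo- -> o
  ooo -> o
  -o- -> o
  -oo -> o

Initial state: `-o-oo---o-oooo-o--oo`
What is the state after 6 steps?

step 1: -o-oo--oo-oooo-o-ooo
step 2: -o-oo-ooo-oooo-o-ooo
step 3: -o-oo-ooo-oooo-o-ooo  (fixed point — unchanged through step 6)

-o-oo-ooo-oooo-o-ooo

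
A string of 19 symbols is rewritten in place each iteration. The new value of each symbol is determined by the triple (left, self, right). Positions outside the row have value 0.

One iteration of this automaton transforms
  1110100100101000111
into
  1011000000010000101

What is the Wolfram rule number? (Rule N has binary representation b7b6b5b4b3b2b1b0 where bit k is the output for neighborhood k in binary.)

104

position 1: 111 → 0  (bit 7 = 0)
position 2: 110 → 1  (bit 6 = 1)
position 3: 101 → 1  (bit 5 = 1)
position 5: 100 → 0  (bit 4 = 0)
position 0: 011 → 1  (bit 3 = 1)
position 4: 010 → 0  (bit 2 = 0)
position 6: 001 → 0  (bit 1 = 0)
position 14: 000 → 0  (bit 0 = 0)
bits b7..b0 = 01101000 = 104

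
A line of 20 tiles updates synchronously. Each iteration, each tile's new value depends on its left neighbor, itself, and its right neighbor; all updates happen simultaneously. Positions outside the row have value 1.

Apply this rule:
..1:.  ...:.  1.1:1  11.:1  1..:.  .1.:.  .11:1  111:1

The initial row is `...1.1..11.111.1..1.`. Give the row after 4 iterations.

........1111111....1

....1...1111111....1
........1111111....1
........1111111....1  (fixed point — unchanged through iteration 4)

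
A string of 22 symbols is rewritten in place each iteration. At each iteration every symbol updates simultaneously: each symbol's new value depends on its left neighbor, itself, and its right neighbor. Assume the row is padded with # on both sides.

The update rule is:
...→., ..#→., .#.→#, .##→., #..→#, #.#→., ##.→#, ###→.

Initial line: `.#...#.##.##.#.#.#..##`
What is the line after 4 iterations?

##.##.##.#.#.#..##..#.

iteration 1: .##..#..#..#.#.#.##...
iteration 2: ..##.##.##.#.#.#..##..
iteration 3: #..#..#..#.#.#.##..##.
iteration 4: ##.##.##.#.#.#..##..#.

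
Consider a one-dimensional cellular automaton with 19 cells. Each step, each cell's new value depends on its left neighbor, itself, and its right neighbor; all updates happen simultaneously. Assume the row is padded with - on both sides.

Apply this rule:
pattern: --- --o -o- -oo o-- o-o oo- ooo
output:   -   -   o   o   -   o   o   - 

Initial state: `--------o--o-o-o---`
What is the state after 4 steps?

--------o--o---o---

--------o--ooooo---
--------o--o---o---
--------o--o---o---  (fixed point — unchanged through step 4)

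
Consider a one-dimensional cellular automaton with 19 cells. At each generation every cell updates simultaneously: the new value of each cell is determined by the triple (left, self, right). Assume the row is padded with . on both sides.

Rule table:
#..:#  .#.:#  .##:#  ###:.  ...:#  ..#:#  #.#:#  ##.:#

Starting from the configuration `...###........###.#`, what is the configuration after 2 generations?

generation 1: ####.##########.###
generation 2: #..###........###.#

#..###........###.#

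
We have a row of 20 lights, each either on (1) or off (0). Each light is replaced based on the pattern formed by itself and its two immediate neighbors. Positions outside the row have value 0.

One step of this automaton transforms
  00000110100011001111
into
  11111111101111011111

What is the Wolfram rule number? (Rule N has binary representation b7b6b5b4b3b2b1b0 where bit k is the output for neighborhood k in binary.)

position 17: 111 → 1  (bit 7 = 1)
position 6: 110 → 1  (bit 6 = 1)
position 7: 101 → 1  (bit 5 = 1)
position 9: 100 → 0  (bit 4 = 0)
position 5: 011 → 1  (bit 3 = 1)
position 8: 010 → 1  (bit 2 = 1)
position 4: 001 → 1  (bit 1 = 1)
position 0: 000 → 1  (bit 0 = 1)
bits b7..b0 = 11101111 = 239

239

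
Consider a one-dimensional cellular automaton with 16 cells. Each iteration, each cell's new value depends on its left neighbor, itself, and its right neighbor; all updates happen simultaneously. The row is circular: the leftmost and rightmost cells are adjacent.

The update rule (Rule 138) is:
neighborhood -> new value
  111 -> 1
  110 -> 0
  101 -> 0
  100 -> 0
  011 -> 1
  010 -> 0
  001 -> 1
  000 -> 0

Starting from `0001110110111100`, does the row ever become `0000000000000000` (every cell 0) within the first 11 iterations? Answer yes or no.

iteration 1: 0011100100111000
iteration 2: 0111001001110000
iteration 3: 1110010011100000
iteration 4: 1100100111000001
iteration 5: 1001001110000011
iteration 6: 0010011100000111
iteration 7: 0100111000001110
iteration 8: 1001110000011100
iteration 9: 0011100000111001
iteration 10: 0111000001110010
iteration 11: 1110000011100100
iteration 11 is 1110000011100100, still not uniform 0

no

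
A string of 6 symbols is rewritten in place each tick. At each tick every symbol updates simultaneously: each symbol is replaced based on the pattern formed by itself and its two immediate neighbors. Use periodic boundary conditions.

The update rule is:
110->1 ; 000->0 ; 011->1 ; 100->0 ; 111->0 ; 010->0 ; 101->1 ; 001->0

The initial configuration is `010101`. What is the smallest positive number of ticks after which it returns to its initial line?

2

101010
010101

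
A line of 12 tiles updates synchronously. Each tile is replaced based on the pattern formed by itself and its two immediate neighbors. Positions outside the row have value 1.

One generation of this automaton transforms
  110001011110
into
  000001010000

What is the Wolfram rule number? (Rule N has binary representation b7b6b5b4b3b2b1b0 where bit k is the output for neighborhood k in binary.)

12

position 0: 111 → 0  (bit 7 = 0)
position 1: 110 → 0  (bit 6 = 0)
position 6: 101 → 0  (bit 5 = 0)
position 2: 100 → 0  (bit 4 = 0)
position 7: 011 → 1  (bit 3 = 1)
position 5: 010 → 1  (bit 2 = 1)
position 4: 001 → 0  (bit 1 = 0)
position 3: 000 → 0  (bit 0 = 0)
bits b7..b0 = 00001100 = 12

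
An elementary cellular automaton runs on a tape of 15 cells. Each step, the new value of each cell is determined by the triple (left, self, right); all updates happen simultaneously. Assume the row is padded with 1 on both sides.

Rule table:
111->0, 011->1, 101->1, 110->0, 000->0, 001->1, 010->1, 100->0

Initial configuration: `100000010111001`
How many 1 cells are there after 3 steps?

000000111100011
000001100000110
000011000001101
count of 1: 5

5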